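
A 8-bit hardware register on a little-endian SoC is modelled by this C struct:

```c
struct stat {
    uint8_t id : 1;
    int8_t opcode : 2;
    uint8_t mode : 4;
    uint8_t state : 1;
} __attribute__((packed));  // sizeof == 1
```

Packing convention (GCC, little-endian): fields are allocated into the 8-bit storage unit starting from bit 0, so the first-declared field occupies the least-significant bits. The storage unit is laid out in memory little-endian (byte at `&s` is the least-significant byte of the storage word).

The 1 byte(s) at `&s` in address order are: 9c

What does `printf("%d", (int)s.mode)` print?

[0]=0x9c (little-endian) → word 0x9c
id:1 @ bit 0 → (0x9c>>0)&0x1 = 0x0
opcode:2 @ bit 1 → (0x9c>>1)&0x3 = 0x2
mode:4 @ bit 3 → (0x9c>>3)&0xf = 0x3  ←
state:1 @ bit 7 → (0x9c>>7)&0x1 = 0x1

3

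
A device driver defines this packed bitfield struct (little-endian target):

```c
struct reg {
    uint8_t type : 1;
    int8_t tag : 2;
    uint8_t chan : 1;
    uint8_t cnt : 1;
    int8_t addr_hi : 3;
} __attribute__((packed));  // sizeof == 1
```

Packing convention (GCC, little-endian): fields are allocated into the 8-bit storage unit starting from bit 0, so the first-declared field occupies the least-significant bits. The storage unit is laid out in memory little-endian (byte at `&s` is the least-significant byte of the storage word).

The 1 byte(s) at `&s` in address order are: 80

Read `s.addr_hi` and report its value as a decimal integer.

-4

[0]=0x80 (little-endian) → word 0x80
type [0+:1] = (word>>0) & 0x1 = 0
tag [1+:2] = (word>>1) & 0x3 = 0
chan [3+:1] = (word>>3) & 0x1 = 0
cnt [4+:1] = (word>>4) & 0x1 = 0
addr_hi [5+:3] = (word>>5) & 0x7 = 4  ←
addr_hi signed 3b, MSB=1: 4 - 8 = -4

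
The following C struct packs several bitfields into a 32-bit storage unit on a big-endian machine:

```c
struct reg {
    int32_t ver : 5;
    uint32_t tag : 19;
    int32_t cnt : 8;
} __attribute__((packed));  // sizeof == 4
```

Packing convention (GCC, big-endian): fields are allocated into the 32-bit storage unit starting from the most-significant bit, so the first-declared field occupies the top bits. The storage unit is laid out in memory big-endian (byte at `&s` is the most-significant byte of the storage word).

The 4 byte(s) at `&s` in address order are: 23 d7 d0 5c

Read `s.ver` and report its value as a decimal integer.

4

[0]=0x23 [1]=0xd7 [2]=0xd0 [3]=0x5c (big-endian) → word 0x23d7d05c
ver:5 @ bit 27 → (0x23d7d05c>>27)&0x1f = 0x4  ←
tag:19 @ bit 8 → (0x23d7d05c>>8)&0x7ffff = 0x3d7d0
cnt:8 @ bit 0 → (0x23d7d05c>>0)&0xff = 0x5c
ver signed 5b, MSB=0: value = 4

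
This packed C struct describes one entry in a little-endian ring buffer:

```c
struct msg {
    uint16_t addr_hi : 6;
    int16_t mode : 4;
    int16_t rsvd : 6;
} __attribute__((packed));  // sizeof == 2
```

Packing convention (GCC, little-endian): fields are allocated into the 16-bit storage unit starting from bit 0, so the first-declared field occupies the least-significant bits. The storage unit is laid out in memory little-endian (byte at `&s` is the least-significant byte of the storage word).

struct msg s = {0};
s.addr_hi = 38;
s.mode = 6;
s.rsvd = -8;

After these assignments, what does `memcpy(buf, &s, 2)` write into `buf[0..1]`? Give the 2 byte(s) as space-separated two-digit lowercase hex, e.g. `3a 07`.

a6 e1

addr_hi:6 = 38 → 0x26 << 0 → word 0x0026
mode:4 = 6 → 0x6 << 6 → word 0x01a6
rsvd:6 = -8 → 0x38 << 10 → word 0xe1a6
word = 0xe1a6 → little-endian bytes:
  [0]=0xa6  [1]=0xe1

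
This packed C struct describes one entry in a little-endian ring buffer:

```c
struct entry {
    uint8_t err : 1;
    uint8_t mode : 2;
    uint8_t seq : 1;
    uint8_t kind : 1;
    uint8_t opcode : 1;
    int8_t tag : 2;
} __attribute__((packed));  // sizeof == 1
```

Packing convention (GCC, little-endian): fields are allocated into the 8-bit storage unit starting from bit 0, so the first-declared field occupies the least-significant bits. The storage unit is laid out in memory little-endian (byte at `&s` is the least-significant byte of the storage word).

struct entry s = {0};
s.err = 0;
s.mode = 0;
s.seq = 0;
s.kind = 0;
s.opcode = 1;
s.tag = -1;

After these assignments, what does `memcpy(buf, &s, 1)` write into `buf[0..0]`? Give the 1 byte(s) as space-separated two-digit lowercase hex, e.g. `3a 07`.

[0+:1] err=0 & 0x1 = 0x0; word=0x00
[1+:2] mode=0 & 0x3 = 0x0; word=0x00
[3+:1] seq=0 & 0x1 = 0x0; word=0x00
[4+:1] kind=0 & 0x1 = 0x0; word=0x00
[5+:1] opcode=1 & 0x1 = 0x1; word=0x20
[6+:2] tag=-1 & 0x3 = 0x3; word=0xe0
word = 0xe0 → little-endian bytes:
  [0]=0xe0

e0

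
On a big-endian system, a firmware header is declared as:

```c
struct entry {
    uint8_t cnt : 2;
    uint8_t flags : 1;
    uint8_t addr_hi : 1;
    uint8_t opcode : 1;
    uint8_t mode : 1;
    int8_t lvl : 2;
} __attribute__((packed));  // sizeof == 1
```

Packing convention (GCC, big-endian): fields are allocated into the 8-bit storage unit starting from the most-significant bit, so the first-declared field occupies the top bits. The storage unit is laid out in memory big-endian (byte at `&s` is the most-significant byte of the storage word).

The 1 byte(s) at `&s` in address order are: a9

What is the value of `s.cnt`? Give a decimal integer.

[0]=0xa9 (big-endian) → word 0xa9
cnt:2 @ bit 6 → (0xa9>>6)&0x3 = 0x2  ←
flags:1 @ bit 5 → (0xa9>>5)&0x1 = 0x1
addr_hi:1 @ bit 4 → (0xa9>>4)&0x1 = 0x0
opcode:1 @ bit 3 → (0xa9>>3)&0x1 = 0x1
mode:1 @ bit 2 → (0xa9>>2)&0x1 = 0x0
lvl:2 @ bit 0 → (0xa9>>0)&0x3 = 0x1

2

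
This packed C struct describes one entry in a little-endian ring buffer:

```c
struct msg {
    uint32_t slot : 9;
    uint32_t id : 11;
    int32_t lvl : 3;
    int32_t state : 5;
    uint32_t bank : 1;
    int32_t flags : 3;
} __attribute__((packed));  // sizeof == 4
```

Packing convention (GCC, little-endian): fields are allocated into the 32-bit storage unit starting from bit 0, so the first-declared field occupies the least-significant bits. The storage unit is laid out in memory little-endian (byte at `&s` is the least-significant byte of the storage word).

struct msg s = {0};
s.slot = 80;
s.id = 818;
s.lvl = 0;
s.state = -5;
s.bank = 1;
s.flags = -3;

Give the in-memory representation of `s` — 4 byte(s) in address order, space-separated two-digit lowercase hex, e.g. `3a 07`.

slot (9b) val=80 bits=0x50 at bit 0: 0x00000050
id (11b) val=818 bits=0x332 at bit 9: 0x00066450
lvl (3b) val=0 bits=0x0 at bit 20: 0x00066450
state (5b) val=-5 bits=0x1b at bit 23: 0x0d866450
bank (1b) val=1 bits=0x1 at bit 28: 0x1d866450
flags (3b) val=-3 bits=0x5 at bit 29: 0xbd866450
word = 0xbd866450 → little-endian bytes:
  [0]=0x50  [1]=0x64  [2]=0x86  [3]=0xbd

50 64 86 bd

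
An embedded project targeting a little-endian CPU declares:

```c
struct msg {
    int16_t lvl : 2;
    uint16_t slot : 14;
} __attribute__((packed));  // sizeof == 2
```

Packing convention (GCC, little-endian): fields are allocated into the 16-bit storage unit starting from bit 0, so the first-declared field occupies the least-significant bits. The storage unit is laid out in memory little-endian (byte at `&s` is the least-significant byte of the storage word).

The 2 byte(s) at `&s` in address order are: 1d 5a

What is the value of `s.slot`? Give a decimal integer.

5767

[0]=0x1d [1]=0x5a (little-endian) → word 0x5a1d
lvl [0+:2] = (word>>0) & 0x3 = 1
slot [2+:14] = (word>>2) & 0x3fff = 5767  ←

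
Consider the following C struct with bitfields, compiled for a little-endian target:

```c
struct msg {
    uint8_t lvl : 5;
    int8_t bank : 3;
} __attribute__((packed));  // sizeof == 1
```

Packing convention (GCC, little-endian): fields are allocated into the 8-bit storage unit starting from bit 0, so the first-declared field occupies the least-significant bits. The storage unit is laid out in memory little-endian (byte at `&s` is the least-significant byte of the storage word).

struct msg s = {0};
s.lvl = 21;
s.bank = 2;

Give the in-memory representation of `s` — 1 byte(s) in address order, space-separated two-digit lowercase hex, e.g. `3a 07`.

55

lvl:5 = 21 → 0x15 << 0 → word 0x15
bank:3 = 2 → 0x2 << 5 → word 0x55
word = 0x55 → little-endian bytes:
  [0]=0x55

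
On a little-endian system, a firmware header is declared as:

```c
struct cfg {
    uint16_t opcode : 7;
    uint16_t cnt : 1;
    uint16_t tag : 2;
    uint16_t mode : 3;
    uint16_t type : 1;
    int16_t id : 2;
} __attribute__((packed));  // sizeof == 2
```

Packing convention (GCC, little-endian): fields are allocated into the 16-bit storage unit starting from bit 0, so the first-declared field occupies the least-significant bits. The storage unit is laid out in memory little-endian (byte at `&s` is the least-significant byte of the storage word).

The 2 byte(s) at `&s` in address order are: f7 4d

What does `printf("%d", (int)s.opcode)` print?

[0]=0xf7 [1]=0x4d (little-endian) → word 0x4df7
opcode [0+:7] = (word>>0) & 0x7f = 119  ←
cnt [7+:1] = (word>>7) & 0x1 = 1
tag [8+:2] = (word>>8) & 0x3 = 1
mode [10+:3] = (word>>10) & 0x7 = 3
type [13+:1] = (word>>13) & 0x1 = 0
id [14+:2] = (word>>14) & 0x3 = 1

119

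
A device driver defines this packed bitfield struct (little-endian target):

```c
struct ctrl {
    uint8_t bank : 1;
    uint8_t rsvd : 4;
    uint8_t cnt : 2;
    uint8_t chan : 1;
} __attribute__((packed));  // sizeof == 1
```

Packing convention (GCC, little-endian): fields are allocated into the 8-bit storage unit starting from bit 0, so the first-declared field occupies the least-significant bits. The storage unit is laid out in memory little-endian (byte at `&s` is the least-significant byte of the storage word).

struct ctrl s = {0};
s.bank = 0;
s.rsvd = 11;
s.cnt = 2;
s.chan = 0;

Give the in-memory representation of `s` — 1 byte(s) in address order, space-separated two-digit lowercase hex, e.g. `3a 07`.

56

bank (1b) val=0 bits=0x0 at bit 0: 0x00
rsvd (4b) val=11 bits=0xb at bit 1: 0x16
cnt (2b) val=2 bits=0x2 at bit 5: 0x56
chan (1b) val=0 bits=0x0 at bit 7: 0x56
word = 0x56 → little-endian bytes:
  [0]=0x56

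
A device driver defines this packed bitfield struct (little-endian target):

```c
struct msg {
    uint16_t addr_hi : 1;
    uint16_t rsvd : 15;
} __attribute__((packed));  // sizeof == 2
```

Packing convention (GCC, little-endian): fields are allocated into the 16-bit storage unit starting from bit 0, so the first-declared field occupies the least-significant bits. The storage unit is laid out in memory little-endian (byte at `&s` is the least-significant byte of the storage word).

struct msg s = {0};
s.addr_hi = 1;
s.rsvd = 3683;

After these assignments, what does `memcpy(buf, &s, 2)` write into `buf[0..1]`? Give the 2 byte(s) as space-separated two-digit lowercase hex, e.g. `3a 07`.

addr_hi (1b) val=1 bits=0x1 at bit 0: 0x0001
rsvd (15b) val=3683 bits=0xe63 at bit 1: 0x1cc7
word = 0x1cc7 → little-endian bytes:
  [0]=0xc7  [1]=0x1c

c7 1c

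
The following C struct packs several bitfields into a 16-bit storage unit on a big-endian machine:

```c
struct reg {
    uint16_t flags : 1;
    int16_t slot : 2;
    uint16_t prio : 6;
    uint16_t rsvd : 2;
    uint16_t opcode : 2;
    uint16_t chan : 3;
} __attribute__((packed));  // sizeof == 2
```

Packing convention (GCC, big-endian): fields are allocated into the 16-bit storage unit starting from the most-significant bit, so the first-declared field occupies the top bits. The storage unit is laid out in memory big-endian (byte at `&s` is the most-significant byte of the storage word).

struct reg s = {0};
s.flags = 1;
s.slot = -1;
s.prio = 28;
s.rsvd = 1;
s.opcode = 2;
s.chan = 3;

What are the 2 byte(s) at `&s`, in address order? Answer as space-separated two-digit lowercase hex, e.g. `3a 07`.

ee 33

flags (1b) val=1 bits=0x1 at bit 15: 0x8000
slot (2b) val=-1 bits=0x3 at bit 13: 0xe000
prio (6b) val=28 bits=0x1c at bit 7: 0xee00
rsvd (2b) val=1 bits=0x1 at bit 5: 0xee20
opcode (2b) val=2 bits=0x2 at bit 3: 0xee30
chan (3b) val=3 bits=0x3 at bit 0: 0xee33
word = 0xee33 → big-endian bytes:
  [0]=0xee  [1]=0x33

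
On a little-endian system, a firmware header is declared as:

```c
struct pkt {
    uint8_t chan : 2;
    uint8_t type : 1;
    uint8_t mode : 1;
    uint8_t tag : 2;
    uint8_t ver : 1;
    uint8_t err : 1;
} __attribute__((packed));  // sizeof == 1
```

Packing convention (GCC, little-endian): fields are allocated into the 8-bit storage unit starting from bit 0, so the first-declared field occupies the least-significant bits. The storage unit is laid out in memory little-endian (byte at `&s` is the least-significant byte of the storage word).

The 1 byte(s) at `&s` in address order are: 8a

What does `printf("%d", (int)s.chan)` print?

2

[0]=0x8a (little-endian) → word 0x8a
chan:2 @ bit 0 → (0x8a>>0)&0x3 = 0x2  ←
type:1 @ bit 2 → (0x8a>>2)&0x1 = 0x0
mode:1 @ bit 3 → (0x8a>>3)&0x1 = 0x1
tag:2 @ bit 4 → (0x8a>>4)&0x3 = 0x0
ver:1 @ bit 6 → (0x8a>>6)&0x1 = 0x0
err:1 @ bit 7 → (0x8a>>7)&0x1 = 0x1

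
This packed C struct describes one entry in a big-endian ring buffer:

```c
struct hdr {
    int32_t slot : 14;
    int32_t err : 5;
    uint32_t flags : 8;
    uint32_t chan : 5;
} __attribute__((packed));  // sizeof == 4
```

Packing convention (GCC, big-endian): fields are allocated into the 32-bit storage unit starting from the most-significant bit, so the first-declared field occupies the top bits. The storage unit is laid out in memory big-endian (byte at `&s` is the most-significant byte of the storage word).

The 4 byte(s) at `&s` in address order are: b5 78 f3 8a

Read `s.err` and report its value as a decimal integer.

7

[0]=0xb5 [1]=0x78 [2]=0xf3 [3]=0x8a (big-endian) → word 0xb578f38a
slot:14 @ bit 18 → (0xb578f38a>>18)&0x3fff = 0x2d5e
err:5 @ bit 13 → (0xb578f38a>>13)&0x1f = 0x7  ←
flags:8 @ bit 5 → (0xb578f38a>>5)&0xff = 0x9c
chan:5 @ bit 0 → (0xb578f38a>>0)&0x1f = 0xa
err signed 5b, MSB=0: value = 7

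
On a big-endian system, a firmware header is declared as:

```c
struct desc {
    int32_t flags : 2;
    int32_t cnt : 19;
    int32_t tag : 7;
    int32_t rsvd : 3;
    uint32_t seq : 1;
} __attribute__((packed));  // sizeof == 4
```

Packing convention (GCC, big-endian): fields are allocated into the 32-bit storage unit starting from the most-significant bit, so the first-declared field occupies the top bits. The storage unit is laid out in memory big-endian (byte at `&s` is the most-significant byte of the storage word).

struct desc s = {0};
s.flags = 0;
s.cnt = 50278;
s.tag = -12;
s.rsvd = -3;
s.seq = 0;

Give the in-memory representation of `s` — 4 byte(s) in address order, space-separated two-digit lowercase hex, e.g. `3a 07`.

06 23 37 4a

[30+:2] flags=0 & 0x3 = 0x0; word=0x00000000
[11+:19] cnt=50278 & 0x7ffff = 0xc466; word=0x06233000
[4+:7] tag=-12 & 0x7f = 0x74; word=0x06233740
[1+:3] rsvd=-3 & 0x7 = 0x5; word=0x0623374a
[0+:1] seq=0 & 0x1 = 0x0; word=0x0623374a
word = 0x0623374a → big-endian bytes:
  [0]=0x06  [1]=0x23  [2]=0x37  [3]=0x4a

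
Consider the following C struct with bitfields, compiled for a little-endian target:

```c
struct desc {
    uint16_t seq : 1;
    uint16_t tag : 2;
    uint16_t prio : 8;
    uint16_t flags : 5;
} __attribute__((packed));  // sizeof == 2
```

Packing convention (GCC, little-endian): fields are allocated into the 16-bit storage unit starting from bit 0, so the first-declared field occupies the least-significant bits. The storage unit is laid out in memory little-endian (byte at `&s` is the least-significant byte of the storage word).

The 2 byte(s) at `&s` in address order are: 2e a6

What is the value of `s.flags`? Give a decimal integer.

20

[0]=0x2e [1]=0xa6 (little-endian) → word 0xa62e
seq [0+:1] = (word>>0) & 0x1 = 0
tag [1+:2] = (word>>1) & 0x3 = 3
prio [3+:8] = (word>>3) & 0xff = 197
flags [11+:5] = (word>>11) & 0x1f = 20  ←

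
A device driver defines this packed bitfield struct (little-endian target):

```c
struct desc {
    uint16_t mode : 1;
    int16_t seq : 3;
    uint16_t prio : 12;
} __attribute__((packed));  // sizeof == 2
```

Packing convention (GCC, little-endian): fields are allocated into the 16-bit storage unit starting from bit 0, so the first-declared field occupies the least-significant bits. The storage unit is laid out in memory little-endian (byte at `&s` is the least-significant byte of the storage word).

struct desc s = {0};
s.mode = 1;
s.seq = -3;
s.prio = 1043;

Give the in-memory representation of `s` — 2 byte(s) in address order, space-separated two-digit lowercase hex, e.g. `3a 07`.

3b 41

[0+:1] mode=1 & 0x1 = 0x1; word=0x0001
[1+:3] seq=-3 & 0x7 = 0x5; word=0x000b
[4+:12] prio=1043 & 0xfff = 0x413; word=0x413b
word = 0x413b → little-endian bytes:
  [0]=0x3b  [1]=0x41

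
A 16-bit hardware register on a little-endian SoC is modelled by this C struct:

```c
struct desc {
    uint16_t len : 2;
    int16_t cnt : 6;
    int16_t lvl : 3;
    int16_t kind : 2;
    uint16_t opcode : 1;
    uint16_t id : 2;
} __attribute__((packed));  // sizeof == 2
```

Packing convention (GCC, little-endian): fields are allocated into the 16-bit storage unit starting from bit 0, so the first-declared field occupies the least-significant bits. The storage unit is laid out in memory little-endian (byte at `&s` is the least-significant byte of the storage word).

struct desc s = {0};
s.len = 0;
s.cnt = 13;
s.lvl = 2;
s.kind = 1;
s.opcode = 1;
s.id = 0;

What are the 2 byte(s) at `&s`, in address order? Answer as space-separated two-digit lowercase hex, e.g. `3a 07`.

34 2a

len (2b) val=0 bits=0x0 at bit 0: 0x0000
cnt (6b) val=13 bits=0xd at bit 2: 0x0034
lvl (3b) val=2 bits=0x2 at bit 8: 0x0234
kind (2b) val=1 bits=0x1 at bit 11: 0x0a34
opcode (1b) val=1 bits=0x1 at bit 13: 0x2a34
id (2b) val=0 bits=0x0 at bit 14: 0x2a34
word = 0x2a34 → little-endian bytes:
  [0]=0x34  [1]=0x2a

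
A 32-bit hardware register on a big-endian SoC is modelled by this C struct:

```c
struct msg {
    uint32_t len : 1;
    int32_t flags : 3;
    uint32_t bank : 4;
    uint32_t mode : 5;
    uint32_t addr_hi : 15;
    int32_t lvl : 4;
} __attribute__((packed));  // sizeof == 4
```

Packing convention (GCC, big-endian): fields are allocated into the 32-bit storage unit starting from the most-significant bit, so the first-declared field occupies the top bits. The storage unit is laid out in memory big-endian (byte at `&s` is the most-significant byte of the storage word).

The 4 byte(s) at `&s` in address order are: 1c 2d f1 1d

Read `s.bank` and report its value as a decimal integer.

12

[0]=0x1c [1]=0x2d [2]=0xf1 [3]=0x1d (big-endian) → word 0x1c2df11d
len:1 @ bit 31 → (0x1c2df11d>>31)&0x1 = 0x0
flags:3 @ bit 28 → (0x1c2df11d>>28)&0x7 = 0x1
bank:4 @ bit 24 → (0x1c2df11d>>24)&0xf = 0xc  ←
mode:5 @ bit 19 → (0x1c2df11d>>19)&0x1f = 0x5
addr_hi:15 @ bit 4 → (0x1c2df11d>>4)&0x7fff = 0x5f11
lvl:4 @ bit 0 → (0x1c2df11d>>0)&0xf = 0xd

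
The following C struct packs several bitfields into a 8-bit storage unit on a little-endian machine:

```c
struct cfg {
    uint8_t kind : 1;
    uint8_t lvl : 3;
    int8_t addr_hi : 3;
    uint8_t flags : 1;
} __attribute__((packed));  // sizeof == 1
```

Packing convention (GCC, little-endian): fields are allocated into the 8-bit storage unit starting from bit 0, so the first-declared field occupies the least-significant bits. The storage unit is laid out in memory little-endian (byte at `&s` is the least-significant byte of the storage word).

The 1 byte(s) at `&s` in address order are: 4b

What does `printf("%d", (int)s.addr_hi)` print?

-4

[0]=0x4b (little-endian) → word 0x4b
kind:1 @ bit 0 → (0x4b>>0)&0x1 = 0x1
lvl:3 @ bit 1 → (0x4b>>1)&0x7 = 0x5
addr_hi:3 @ bit 4 → (0x4b>>4)&0x7 = 0x4  ←
flags:1 @ bit 7 → (0x4b>>7)&0x1 = 0x0
addr_hi signed 3b, MSB=1: 4 - 8 = -4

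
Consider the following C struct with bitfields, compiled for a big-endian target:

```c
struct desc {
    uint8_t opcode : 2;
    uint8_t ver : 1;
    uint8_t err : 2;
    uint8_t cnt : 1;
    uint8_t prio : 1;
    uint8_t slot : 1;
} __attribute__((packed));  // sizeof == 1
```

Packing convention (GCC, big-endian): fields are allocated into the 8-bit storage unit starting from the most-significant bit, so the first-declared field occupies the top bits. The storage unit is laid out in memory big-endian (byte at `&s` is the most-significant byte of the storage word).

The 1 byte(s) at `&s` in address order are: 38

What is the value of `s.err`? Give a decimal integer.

[0]=0x38 (big-endian) → word 0x38
opcode:2 @ bit 6 → (0x38>>6)&0x3 = 0x0
ver:1 @ bit 5 → (0x38>>5)&0x1 = 0x1
err:2 @ bit 3 → (0x38>>3)&0x3 = 0x3  ←
cnt:1 @ bit 2 → (0x38>>2)&0x1 = 0x0
prio:1 @ bit 1 → (0x38>>1)&0x1 = 0x0
slot:1 @ bit 0 → (0x38>>0)&0x1 = 0x0

3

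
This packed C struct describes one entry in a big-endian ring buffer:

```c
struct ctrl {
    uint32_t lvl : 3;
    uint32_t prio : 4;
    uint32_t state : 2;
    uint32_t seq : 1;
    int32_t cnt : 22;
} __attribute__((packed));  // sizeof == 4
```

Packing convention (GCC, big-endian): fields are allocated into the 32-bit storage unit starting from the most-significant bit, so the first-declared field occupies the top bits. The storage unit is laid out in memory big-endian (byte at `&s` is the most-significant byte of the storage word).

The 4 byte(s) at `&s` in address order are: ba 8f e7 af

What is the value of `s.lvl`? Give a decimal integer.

[0]=0xba [1]=0x8f [2]=0xe7 [3]=0xaf (big-endian) → word 0xba8fe7af
lvl [29+:3] = (word>>29) & 0x7 = 5  ←
prio [25+:4] = (word>>25) & 0xf = 13
state [23+:2] = (word>>23) & 0x3 = 1
seq [22+:1] = (word>>22) & 0x1 = 0
cnt [0+:22] = (word>>0) & 0x3fffff = 1042351

5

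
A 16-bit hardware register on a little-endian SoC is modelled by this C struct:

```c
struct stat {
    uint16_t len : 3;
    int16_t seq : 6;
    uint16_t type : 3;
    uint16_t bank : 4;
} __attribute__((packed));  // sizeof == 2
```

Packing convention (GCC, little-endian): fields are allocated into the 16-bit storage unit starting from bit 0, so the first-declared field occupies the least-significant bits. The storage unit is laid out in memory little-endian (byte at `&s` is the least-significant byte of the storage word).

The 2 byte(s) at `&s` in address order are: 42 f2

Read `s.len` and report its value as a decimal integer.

[0]=0x42 [1]=0xf2 (little-endian) → word 0xf242
len [0+:3] = (word>>0) & 0x7 = 2  ←
seq [3+:6] = (word>>3) & 0x3f = 8
type [9+:3] = (word>>9) & 0x7 = 1
bank [12+:4] = (word>>12) & 0xf = 15

2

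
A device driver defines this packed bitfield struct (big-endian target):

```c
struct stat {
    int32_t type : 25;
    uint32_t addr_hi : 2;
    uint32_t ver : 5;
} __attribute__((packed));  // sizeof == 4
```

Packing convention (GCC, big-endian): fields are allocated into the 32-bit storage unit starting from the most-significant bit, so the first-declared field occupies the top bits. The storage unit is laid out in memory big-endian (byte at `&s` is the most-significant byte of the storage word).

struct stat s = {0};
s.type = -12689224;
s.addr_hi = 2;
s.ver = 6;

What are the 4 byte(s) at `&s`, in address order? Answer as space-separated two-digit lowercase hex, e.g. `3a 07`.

9f 30 5c 46

type:25 = -12689224 → 0x13e60b8 << 7 → word 0x9f305c00
addr_hi:2 = 2 → 0x2 << 5 → word 0x9f305c40
ver:5 = 6 → 0x6 << 0 → word 0x9f305c46
word = 0x9f305c46 → big-endian bytes:
  [0]=0x9f  [1]=0x30  [2]=0x5c  [3]=0x46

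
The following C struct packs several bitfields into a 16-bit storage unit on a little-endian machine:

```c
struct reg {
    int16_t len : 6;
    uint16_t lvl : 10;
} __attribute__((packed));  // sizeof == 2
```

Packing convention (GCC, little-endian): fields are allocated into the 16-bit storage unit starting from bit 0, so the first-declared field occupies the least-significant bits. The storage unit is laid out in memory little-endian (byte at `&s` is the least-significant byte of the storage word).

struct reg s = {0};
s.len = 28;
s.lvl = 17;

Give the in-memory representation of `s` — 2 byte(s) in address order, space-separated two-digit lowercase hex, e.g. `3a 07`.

5c 04

len:6 = 28 → 0x1c << 0 → word 0x001c
lvl:10 = 17 → 0x11 << 6 → word 0x045c
word = 0x045c → little-endian bytes:
  [0]=0x5c  [1]=0x04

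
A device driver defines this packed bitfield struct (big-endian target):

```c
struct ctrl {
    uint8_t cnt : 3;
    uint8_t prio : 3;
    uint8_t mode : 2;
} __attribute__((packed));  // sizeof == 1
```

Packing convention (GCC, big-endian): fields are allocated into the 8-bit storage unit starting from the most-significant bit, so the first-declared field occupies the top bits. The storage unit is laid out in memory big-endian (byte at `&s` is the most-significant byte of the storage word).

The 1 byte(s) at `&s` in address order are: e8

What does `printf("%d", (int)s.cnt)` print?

[0]=0xe8 (big-endian) → word 0xe8
cnt:3 @ bit 5 → (0xe8>>5)&0x7 = 0x7  ←
prio:3 @ bit 2 → (0xe8>>2)&0x7 = 0x2
mode:2 @ bit 0 → (0xe8>>0)&0x3 = 0x0

7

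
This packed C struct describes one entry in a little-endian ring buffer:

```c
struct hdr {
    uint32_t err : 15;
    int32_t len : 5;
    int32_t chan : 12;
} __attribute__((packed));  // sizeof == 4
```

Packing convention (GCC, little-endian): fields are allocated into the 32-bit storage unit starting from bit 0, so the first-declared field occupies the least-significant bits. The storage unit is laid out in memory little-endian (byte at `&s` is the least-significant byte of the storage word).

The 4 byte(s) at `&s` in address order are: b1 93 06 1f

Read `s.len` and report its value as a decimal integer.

13

[0]=0xb1 [1]=0x93 [2]=0x06 [3]=0x1f (little-endian) → word 0x1f0693b1
err [0+:15] = (word>>0) & 0x7fff = 5041
len [15+:5] = (word>>15) & 0x1f = 13  ←
chan [20+:12] = (word>>20) & 0xfff = 496
len signed 5b, MSB=0: value = 13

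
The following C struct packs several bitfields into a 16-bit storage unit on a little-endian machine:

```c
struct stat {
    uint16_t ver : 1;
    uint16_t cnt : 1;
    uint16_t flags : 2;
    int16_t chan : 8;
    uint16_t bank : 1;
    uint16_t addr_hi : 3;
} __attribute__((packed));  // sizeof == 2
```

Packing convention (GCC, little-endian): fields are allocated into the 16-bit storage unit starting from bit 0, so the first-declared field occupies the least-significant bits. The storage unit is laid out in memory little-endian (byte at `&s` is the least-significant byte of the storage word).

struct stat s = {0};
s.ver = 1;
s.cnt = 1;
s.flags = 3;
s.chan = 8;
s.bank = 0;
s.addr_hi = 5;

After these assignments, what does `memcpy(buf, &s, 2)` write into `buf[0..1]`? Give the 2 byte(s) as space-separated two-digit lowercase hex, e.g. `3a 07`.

[0+:1] ver=1 & 0x1 = 0x1; word=0x0001
[1+:1] cnt=1 & 0x1 = 0x1; word=0x0003
[2+:2] flags=3 & 0x3 = 0x3; word=0x000f
[4+:8] chan=8 & 0xff = 0x8; word=0x008f
[12+:1] bank=0 & 0x1 = 0x0; word=0x008f
[13+:3] addr_hi=5 & 0x7 = 0x5; word=0xa08f
word = 0xa08f → little-endian bytes:
  [0]=0x8f  [1]=0xa0

8f a0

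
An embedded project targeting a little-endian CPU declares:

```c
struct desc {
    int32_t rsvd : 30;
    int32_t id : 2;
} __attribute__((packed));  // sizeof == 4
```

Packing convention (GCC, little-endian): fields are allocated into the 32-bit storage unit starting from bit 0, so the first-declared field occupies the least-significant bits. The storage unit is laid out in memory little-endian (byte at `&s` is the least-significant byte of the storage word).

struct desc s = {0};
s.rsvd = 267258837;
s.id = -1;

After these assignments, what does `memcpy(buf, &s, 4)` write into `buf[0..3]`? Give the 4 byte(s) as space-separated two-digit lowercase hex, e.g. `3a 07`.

d5 0b ee cf

rsvd (30b) val=267258837 bits=0xfee0bd5 at bit 0: 0x0fee0bd5
id (2b) val=-1 bits=0x3 at bit 30: 0xcfee0bd5
word = 0xcfee0bd5 → little-endian bytes:
  [0]=0xd5  [1]=0x0b  [2]=0xee  [3]=0xcf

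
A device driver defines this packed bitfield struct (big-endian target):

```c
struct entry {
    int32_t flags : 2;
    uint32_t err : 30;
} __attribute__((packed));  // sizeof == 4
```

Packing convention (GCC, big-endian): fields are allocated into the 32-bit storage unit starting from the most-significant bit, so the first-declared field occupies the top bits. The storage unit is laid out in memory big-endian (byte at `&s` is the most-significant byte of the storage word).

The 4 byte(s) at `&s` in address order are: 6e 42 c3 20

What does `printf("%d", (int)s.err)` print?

[0]=0x6e [1]=0x42 [2]=0xc3 [3]=0x20 (big-endian) → word 0x6e42c320
flags [30+:2] = (word>>30) & 0x3 = 1
err [0+:30] = (word>>0) & 0x3fffffff = 776127264  ←

776127264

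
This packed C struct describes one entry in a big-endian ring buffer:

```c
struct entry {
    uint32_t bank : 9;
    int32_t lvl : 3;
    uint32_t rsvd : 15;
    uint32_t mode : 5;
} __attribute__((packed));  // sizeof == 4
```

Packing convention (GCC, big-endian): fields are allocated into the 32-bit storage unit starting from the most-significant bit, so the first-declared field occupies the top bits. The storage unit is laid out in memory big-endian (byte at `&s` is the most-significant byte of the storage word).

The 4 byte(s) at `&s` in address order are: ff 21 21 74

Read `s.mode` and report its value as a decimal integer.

20

[0]=0xff [1]=0x21 [2]=0x21 [3]=0x74 (big-endian) → word 0xff212174
bank [23+:9] = (word>>23) & 0x1ff = 510
lvl [20+:3] = (word>>20) & 0x7 = 2
rsvd [5+:15] = (word>>5) & 0x7fff = 2315
mode [0+:5] = (word>>0) & 0x1f = 20  ←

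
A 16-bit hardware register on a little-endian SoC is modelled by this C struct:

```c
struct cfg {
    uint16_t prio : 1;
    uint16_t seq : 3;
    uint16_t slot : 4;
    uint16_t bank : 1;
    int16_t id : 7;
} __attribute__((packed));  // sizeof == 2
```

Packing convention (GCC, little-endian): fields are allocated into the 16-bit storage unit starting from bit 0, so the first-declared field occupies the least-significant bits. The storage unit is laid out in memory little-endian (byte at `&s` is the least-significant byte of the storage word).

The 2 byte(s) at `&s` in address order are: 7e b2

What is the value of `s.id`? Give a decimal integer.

-39

[0]=0x7e [1]=0xb2 (little-endian) → word 0xb27e
prio [0+:1] = (word>>0) & 0x1 = 0
seq [1+:3] = (word>>1) & 0x7 = 7
slot [4+:4] = (word>>4) & 0xf = 7
bank [8+:1] = (word>>8) & 0x1 = 0
id [9+:7] = (word>>9) & 0x7f = 89  ←
id signed 7b, MSB=1: 89 - 128 = -39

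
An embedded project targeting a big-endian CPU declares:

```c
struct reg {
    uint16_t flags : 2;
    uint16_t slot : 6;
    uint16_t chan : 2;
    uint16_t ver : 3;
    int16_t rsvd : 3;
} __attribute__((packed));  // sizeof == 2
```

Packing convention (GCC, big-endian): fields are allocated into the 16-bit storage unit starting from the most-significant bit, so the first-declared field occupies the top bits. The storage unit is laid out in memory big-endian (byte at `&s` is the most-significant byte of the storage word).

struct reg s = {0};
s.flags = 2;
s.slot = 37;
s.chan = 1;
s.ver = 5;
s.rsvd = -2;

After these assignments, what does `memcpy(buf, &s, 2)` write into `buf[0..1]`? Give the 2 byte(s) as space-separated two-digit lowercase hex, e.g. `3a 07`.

flags (2b) val=2 bits=0x2 at bit 14: 0x8000
slot (6b) val=37 bits=0x25 at bit 8: 0xa500
chan (2b) val=1 bits=0x1 at bit 6: 0xa540
ver (3b) val=5 bits=0x5 at bit 3: 0xa568
rsvd (3b) val=-2 bits=0x6 at bit 0: 0xa56e
word = 0xa56e → big-endian bytes:
  [0]=0xa5  [1]=0x6e

a5 6e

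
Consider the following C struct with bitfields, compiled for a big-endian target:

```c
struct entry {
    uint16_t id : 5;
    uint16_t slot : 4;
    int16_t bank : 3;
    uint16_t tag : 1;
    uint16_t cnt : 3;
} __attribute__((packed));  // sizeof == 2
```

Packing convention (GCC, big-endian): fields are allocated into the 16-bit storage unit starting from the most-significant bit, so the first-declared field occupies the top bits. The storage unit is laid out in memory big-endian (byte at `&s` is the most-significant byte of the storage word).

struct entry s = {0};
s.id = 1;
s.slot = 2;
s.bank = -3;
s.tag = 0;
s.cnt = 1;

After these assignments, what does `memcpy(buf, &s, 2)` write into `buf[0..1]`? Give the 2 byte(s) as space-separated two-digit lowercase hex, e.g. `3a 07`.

id (5b) val=1 bits=0x1 at bit 11: 0x0800
slot (4b) val=2 bits=0x2 at bit 7: 0x0900
bank (3b) val=-3 bits=0x5 at bit 4: 0x0950
tag (1b) val=0 bits=0x0 at bit 3: 0x0950
cnt (3b) val=1 bits=0x1 at bit 0: 0x0951
word = 0x0951 → big-endian bytes:
  [0]=0x09  [1]=0x51

09 51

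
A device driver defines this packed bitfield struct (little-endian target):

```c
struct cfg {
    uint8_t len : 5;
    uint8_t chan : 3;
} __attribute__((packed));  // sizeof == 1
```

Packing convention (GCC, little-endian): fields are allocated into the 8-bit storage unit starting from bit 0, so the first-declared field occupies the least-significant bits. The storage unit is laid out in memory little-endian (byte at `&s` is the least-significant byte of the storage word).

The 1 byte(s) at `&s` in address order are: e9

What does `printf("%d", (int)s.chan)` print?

7

[0]=0xe9 (little-endian) → word 0xe9
len:5 @ bit 0 → (0xe9>>0)&0x1f = 0x9
chan:3 @ bit 5 → (0xe9>>5)&0x7 = 0x7  ←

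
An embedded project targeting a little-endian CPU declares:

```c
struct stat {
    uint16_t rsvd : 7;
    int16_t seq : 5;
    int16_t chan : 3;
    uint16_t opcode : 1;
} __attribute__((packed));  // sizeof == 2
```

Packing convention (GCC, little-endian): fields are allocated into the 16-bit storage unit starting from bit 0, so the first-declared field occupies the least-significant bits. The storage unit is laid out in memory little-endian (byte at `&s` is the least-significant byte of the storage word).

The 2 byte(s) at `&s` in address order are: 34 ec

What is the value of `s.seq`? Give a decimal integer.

-8

[0]=0x34 [1]=0xec (little-endian) → word 0xec34
rsvd [0+:7] = (word>>0) & 0x7f = 52
seq [7+:5] = (word>>7) & 0x1f = 24  ←
chan [12+:3] = (word>>12) & 0x7 = 6
opcode [15+:1] = (word>>15) & 0x1 = 1
seq signed 5b, MSB=1: 24 - 32 = -8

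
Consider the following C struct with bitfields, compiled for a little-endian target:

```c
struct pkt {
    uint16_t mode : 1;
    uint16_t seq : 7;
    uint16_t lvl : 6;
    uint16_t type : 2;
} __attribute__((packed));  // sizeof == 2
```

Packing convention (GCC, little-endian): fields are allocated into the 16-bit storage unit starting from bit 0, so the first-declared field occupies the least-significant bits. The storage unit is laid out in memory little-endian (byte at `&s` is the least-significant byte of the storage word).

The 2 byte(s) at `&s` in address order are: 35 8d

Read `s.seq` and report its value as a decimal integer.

26

[0]=0x35 [1]=0x8d (little-endian) → word 0x8d35
mode:1 @ bit 0 → (0x8d35>>0)&0x1 = 0x1
seq:7 @ bit 1 → (0x8d35>>1)&0x7f = 0x1a  ←
lvl:6 @ bit 8 → (0x8d35>>8)&0x3f = 0xd
type:2 @ bit 14 → (0x8d35>>14)&0x3 = 0x2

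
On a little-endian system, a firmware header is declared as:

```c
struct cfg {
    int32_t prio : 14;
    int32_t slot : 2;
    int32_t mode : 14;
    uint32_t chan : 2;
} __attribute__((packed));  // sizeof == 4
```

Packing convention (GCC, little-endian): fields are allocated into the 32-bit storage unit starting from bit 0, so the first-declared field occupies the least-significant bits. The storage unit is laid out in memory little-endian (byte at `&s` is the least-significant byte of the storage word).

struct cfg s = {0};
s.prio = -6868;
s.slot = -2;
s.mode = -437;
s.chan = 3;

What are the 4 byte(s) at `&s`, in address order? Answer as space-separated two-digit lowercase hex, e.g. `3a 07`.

[0+:14] prio=-6868 & 0x3fff = 0x252c; word=0x0000252c
[14+:2] slot=-2 & 0x3 = 0x2; word=0x0000a52c
[16+:14] mode=-437 & 0x3fff = 0x3e4b; word=0x3e4ba52c
[30+:2] chan=3 & 0x3 = 0x3; word=0xfe4ba52c
word = 0xfe4ba52c → little-endian bytes:
  [0]=0x2c  [1]=0xa5  [2]=0x4b  [3]=0xfe

2c a5 4b fe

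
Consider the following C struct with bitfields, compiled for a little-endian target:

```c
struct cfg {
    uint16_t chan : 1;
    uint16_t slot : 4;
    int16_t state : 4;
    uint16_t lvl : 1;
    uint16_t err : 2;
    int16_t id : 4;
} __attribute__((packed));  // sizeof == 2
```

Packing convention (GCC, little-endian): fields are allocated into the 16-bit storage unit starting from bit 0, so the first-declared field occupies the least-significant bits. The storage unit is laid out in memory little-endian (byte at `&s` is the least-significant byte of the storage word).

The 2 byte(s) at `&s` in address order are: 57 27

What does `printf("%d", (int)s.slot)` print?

[0]=0x57 [1]=0x27 (little-endian) → word 0x2757
chan [0+:1] = (word>>0) & 0x1 = 1
slot [1+:4] = (word>>1) & 0xf = 11  ←
state [5+:4] = (word>>5) & 0xf = 10
lvl [9+:1] = (word>>9) & 0x1 = 1
err [10+:2] = (word>>10) & 0x3 = 1
id [12+:4] = (word>>12) & 0xf = 2

11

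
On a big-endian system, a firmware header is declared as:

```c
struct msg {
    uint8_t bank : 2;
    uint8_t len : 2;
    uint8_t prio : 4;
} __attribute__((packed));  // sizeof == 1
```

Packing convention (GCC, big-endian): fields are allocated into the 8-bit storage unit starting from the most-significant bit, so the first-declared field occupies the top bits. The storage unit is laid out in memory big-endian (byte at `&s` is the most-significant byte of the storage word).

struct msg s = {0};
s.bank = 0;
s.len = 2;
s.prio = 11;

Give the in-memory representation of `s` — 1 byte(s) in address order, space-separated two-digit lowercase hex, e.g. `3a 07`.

2b

bank:2 = 0 → 0x0 << 6 → word 0x00
len:2 = 2 → 0x2 << 4 → word 0x20
prio:4 = 11 → 0xb << 0 → word 0x2b
word = 0x2b → big-endian bytes:
  [0]=0x2b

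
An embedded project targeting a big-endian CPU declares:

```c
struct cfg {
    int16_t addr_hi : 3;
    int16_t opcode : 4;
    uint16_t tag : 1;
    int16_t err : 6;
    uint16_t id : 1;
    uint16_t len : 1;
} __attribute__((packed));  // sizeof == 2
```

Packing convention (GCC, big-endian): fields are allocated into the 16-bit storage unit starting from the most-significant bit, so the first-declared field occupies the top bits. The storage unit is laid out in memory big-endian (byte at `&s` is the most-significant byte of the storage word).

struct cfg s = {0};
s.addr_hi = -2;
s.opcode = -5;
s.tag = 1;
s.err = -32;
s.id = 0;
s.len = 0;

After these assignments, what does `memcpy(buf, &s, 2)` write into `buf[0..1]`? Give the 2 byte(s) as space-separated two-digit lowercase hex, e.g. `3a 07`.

d7 80

[13+:3] addr_hi=-2 & 0x7 = 0x6; word=0xc000
[9+:4] opcode=-5 & 0xf = 0xb; word=0xd600
[8+:1] tag=1 & 0x1 = 0x1; word=0xd700
[2+:6] err=-32 & 0x3f = 0x20; word=0xd780
[1+:1] id=0 & 0x1 = 0x0; word=0xd780
[0+:1] len=0 & 0x1 = 0x0; word=0xd780
word = 0xd780 → big-endian bytes:
  [0]=0xd7  [1]=0x80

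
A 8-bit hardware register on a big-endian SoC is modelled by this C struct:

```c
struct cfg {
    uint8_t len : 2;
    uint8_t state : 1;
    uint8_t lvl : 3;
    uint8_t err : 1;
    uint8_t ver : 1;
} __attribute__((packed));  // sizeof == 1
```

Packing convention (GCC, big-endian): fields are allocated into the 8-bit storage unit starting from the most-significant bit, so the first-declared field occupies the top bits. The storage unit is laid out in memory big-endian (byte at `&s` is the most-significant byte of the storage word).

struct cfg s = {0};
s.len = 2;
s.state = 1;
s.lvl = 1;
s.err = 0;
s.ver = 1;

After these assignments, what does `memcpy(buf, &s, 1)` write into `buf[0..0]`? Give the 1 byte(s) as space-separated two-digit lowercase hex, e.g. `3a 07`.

[6+:2] len=2 & 0x3 = 0x2; word=0x80
[5+:1] state=1 & 0x1 = 0x1; word=0xa0
[2+:3] lvl=1 & 0x7 = 0x1; word=0xa4
[1+:1] err=0 & 0x1 = 0x0; word=0xa4
[0+:1] ver=1 & 0x1 = 0x1; word=0xa5
word = 0xa5 → big-endian bytes:
  [0]=0xa5

a5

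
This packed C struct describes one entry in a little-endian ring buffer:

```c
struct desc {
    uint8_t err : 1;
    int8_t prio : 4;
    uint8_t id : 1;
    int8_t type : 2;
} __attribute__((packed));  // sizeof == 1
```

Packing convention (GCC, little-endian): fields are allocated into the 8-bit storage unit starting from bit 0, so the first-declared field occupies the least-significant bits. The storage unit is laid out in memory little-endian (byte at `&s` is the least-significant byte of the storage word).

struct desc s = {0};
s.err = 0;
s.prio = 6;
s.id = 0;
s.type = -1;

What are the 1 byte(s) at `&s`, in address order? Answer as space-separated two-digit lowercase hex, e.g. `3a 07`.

err:1 = 0 → 0x0 << 0 → word 0x00
prio:4 = 6 → 0x6 << 1 → word 0x0c
id:1 = 0 → 0x0 << 5 → word 0x0c
type:2 = -1 → 0x3 << 6 → word 0xcc
word = 0xcc → little-endian bytes:
  [0]=0xcc

cc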